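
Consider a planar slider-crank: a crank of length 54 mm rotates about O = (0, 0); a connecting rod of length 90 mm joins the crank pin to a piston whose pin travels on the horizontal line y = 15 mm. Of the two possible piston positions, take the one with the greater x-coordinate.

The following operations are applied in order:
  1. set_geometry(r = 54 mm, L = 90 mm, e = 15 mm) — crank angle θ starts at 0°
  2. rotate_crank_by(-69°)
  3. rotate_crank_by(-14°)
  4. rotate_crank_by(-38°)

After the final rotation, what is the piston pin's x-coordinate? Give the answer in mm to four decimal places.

set_geometry: r = 54 mm, L = 90 mm, e = 15 mm; θ ← 0°
rotate_crank_by(-69°): θ ← 0° -69° = -69°
rotate_crank_by(-14°): θ ← -69° -14° = -83°
rotate_crank_by(-38°): θ ← -83° -38° = -121°
crank pin P = (r cos θ, r sin θ) = (-27.812056, -46.287034)
h = r sin θ − e = -46.287034 − 15 = -61.287034
x = r cos θ + √(L² − h²) = -27.812056 + √(8100.0 − 3756.1006) = -27.812056 + 65.908265 = 38.096209

38.0962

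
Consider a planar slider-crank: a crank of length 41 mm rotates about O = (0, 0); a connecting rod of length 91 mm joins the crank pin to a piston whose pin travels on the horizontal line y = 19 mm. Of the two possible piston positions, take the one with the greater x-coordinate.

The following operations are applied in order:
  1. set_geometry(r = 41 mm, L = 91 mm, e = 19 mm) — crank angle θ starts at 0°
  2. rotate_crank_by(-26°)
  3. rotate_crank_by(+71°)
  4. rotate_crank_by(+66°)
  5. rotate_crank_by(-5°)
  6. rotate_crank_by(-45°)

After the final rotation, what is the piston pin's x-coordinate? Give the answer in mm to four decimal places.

set_geometry: r = 41 mm, L = 91 mm, e = 19 mm; θ ← 0°
rotate_crank_by(-26°): θ ← 0° -26° = -26°
rotate_crank_by(+71°): θ ← -26° +71° = 45°
rotate_crank_by(+66°): θ ← 45° +66° = 111°
rotate_crank_by(-5°): θ ← 111° -5° = 106°
rotate_crank_by(-45°): θ ← 106° -45° = 61°
crank pin P = (r cos θ, r sin θ) = (19.877194, 35.859408)
h = r sin θ − e = 35.859408 − 19 = 16.859408
x = r cos θ + √(L² − h²) = 19.877194 + √(8281.0 − 284.2396) = 19.877194 + 89.424607 = 109.301802

109.3018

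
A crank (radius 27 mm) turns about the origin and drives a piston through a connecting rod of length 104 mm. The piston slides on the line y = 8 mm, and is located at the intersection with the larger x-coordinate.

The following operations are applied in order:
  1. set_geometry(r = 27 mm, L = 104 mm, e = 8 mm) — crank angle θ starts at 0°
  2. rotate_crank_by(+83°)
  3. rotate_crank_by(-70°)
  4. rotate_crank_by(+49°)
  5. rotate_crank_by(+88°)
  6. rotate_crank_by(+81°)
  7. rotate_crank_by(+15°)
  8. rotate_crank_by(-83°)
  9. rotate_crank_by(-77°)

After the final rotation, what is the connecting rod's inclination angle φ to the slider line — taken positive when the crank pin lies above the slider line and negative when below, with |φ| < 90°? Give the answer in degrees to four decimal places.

set_geometry: r = 27 mm, L = 104 mm, e = 8 mm; θ ← 0°
rotate_crank_by(+83°): θ ← 0° +83° = 83°
rotate_crank_by(-70°): θ ← 83° -70° = 13°
rotate_crank_by(+49°): θ ← 13° +49° = 62°
rotate_crank_by(+88°): θ ← 62° +88° = 150°
rotate_crank_by(+81°): θ ← 150° +81° = 231°
rotate_crank_by(+15°): θ ← 231° +15° = 246°
rotate_crank_by(-83°): θ ← 246° -83° = 163°
rotate_crank_by(-77°): θ ← 163° -77° = 86°
crank pin P = (r cos θ, r sin θ) = (1.883425, 26.934229)
h = r sin θ − e = 26.934229 − 8 = 18.934229
sin φ = h / L = 18.934229 / 104 = 0.18205990
φ = arcsin(0.18205990) = 10.489766°

10.4898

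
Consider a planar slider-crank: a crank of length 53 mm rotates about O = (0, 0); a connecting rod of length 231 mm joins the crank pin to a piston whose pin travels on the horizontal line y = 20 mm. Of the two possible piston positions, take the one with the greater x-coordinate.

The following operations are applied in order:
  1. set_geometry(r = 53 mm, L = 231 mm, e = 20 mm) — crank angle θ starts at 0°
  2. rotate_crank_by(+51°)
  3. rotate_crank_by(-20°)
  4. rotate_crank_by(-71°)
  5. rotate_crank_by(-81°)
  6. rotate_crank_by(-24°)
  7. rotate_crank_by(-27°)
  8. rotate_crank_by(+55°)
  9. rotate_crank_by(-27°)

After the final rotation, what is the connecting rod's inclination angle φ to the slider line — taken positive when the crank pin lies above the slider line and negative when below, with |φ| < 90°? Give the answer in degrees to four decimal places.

set_geometry: r = 53 mm, L = 231 mm, e = 20 mm; θ ← 0°
rotate_crank_by(+51°): θ ← 0° +51° = 51°
rotate_crank_by(-20°): θ ← 51° -20° = 31°
rotate_crank_by(-71°): θ ← 31° -71° = -40°
rotate_crank_by(-81°): θ ← -40° -81° = -121°
rotate_crank_by(-24°): θ ← -121° -24° = -145°
rotate_crank_by(-27°): θ ← -145° -27° = -172°
rotate_crank_by(+55°): θ ← -172° +55° = -117°
rotate_crank_by(-27°): θ ← -117° -27° = -144°
crank pin P = (r cos θ, r sin θ) = (-42.877901, -31.152618)
h = r sin θ − e = -31.152618 − 20 = -51.152618
sin φ = h / L = -51.152618 / 231 = -0.22143991
φ = arcsin(-0.22143991) = -12.793620°

-12.7936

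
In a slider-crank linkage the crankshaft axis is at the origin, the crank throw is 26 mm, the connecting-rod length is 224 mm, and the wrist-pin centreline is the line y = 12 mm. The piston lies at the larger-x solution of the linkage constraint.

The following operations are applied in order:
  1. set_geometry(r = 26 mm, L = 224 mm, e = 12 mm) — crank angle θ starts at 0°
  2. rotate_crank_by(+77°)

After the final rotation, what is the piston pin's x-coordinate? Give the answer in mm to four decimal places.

set_geometry: r = 26 mm, L = 224 mm, e = 12 mm; θ ← 0°
rotate_crank_by(+77°): θ ← 0° +77° = 77°
crank pin P = (r cos θ, r sin θ) = (5.848727, 25.333622)
h = r sin θ − e = 25.333622 − 12 = 13.333622
x = r cos θ + √(L² − h²) = 5.848727 + √(50176.0 − 177.7855) = 5.848727 + 223.602805 = 229.451533

229.4515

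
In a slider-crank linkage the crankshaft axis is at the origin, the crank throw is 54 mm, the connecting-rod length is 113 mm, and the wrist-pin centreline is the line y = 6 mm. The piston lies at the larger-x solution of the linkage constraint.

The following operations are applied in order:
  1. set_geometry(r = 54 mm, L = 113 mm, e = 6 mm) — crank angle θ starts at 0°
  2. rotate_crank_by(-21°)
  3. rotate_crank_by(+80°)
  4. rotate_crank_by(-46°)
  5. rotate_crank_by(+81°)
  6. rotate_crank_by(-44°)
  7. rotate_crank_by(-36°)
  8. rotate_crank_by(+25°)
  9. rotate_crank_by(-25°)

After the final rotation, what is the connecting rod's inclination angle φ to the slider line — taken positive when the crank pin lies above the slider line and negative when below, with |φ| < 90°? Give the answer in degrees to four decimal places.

3.5840

set_geometry: r = 54 mm, L = 113 mm, e = 6 mm; θ ← 0°
rotate_crank_by(-21°): θ ← 0° -21° = -21°
rotate_crank_by(+80°): θ ← -21° +80° = 59°
rotate_crank_by(-46°): θ ← 59° -46° = 13°
rotate_crank_by(+81°): θ ← 13° +81° = 94°
rotate_crank_by(-44°): θ ← 94° -44° = 50°
rotate_crank_by(-36°): θ ← 50° -36° = 14°
rotate_crank_by(+25°): θ ← 14° +25° = 39°
rotate_crank_by(-25°): θ ← 39° -25° = 14°
crank pin P = (r cos θ, r sin θ) = (52.395969, 13.063782)
h = r sin θ − e = 13.063782 − 6 = 7.063782
sin φ = h / L = 7.063782 / 113 = 0.06251135
φ = arcsin(0.06251135) = 3.583973°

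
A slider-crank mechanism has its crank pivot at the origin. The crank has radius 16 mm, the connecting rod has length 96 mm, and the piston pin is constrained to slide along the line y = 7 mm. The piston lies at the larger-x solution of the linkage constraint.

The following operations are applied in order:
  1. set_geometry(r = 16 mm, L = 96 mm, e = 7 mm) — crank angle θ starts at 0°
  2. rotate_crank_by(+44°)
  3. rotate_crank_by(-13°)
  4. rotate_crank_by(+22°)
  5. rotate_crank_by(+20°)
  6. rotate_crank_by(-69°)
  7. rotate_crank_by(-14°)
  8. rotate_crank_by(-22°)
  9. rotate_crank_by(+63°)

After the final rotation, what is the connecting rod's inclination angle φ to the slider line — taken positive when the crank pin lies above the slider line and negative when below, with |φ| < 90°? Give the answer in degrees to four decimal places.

0.7405

set_geometry: r = 16 mm, L = 96 mm, e = 7 mm; θ ← 0°
rotate_crank_by(+44°): θ ← 0° +44° = 44°
rotate_crank_by(-13°): θ ← 44° -13° = 31°
rotate_crank_by(+22°): θ ← 31° +22° = 53°
rotate_crank_by(+20°): θ ← 53° +20° = 73°
rotate_crank_by(-69°): θ ← 73° -69° = 4°
rotate_crank_by(-14°): θ ← 4° -14° = -10°
rotate_crank_by(-22°): θ ← -10° -22° = -32°
rotate_crank_by(+63°): θ ← -32° +63° = 31°
crank pin P = (r cos θ, r sin θ) = (13.714677, 8.240609)
h = r sin θ − e = 8.240609 − 7 = 1.240609
sin φ = h / L = 1.240609 / 96 = 0.01292301
φ = arcsin(0.01292301) = 0.740455°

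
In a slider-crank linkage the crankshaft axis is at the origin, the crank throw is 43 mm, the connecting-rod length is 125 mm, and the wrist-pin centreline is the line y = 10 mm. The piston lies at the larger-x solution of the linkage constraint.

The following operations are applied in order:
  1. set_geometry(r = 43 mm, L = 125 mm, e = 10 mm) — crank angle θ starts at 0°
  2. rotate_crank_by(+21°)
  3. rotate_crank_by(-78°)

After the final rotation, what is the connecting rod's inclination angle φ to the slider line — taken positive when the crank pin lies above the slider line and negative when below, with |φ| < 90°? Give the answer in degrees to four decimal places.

set_geometry: r = 43 mm, L = 125 mm, e = 10 mm; θ ← 0°
rotate_crank_by(+21°): θ ← 0° +21° = 21°
rotate_crank_by(-78°): θ ← 21° -78° = -57°
crank pin P = (r cos θ, r sin θ) = (23.419479, -36.062834)
h = r sin θ − e = -36.062834 − 10 = -46.062834
sin φ = h / L = -46.062834 / 125 = -0.36850268
φ = arcsin(-0.36850268) = -21.623303°

-21.6233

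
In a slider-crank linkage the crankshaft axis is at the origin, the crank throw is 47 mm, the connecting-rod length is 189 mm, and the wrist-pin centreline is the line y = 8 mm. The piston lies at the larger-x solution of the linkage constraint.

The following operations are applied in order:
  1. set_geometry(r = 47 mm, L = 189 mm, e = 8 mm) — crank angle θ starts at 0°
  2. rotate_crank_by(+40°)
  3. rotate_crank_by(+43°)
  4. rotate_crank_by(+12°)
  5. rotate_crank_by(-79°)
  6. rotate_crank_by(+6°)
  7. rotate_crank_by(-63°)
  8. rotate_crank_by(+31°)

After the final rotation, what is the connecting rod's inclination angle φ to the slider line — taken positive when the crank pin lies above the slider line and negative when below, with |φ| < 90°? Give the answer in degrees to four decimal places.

set_geometry: r = 47 mm, L = 189 mm, e = 8 mm; θ ← 0°
rotate_crank_by(+40°): θ ← 0° +40° = 40°
rotate_crank_by(+43°): θ ← 40° +43° = 83°
rotate_crank_by(+12°): θ ← 83° +12° = 95°
rotate_crank_by(-79°): θ ← 95° -79° = 16°
rotate_crank_by(+6°): θ ← 16° +6° = 22°
rotate_crank_by(-63°): θ ← 22° -63° = -41°
rotate_crank_by(+31°): θ ← -41° +31° = -10°
crank pin P = (r cos θ, r sin θ) = (46.285964, -8.161464)
h = r sin θ − e = -8.161464 − 8 = -16.161464
sin φ = h / L = -16.161464 / 189 = -0.08551039
φ = arcsin(-0.08551039) = -4.905375°

-4.9054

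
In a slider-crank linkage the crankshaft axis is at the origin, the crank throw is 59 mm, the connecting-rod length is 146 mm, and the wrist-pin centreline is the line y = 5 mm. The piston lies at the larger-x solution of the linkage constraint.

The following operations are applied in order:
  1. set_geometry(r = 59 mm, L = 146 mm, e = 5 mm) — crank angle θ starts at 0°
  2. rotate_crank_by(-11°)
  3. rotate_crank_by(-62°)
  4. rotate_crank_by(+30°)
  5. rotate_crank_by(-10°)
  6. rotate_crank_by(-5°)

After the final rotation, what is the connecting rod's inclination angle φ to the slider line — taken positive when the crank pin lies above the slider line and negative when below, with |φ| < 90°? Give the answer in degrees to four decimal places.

set_geometry: r = 59 mm, L = 146 mm, e = 5 mm; θ ← 0°
rotate_crank_by(-11°): θ ← 0° -11° = -11°
rotate_crank_by(-62°): θ ← -11° -62° = -73°
rotate_crank_by(+30°): θ ← -73° +30° = -43°
rotate_crank_by(-10°): θ ← -43° -10° = -53°
rotate_crank_by(-5°): θ ← -53° -5° = -58°
crank pin P = (r cos θ, r sin θ) = (31.265237, -50.034838)
h = r sin θ − e = -50.034838 − 5 = -55.034838
sin φ = h / L = -55.034838 / 146 = -0.37695094
φ = arcsin(-0.37695094) = -22.144944°

-22.1449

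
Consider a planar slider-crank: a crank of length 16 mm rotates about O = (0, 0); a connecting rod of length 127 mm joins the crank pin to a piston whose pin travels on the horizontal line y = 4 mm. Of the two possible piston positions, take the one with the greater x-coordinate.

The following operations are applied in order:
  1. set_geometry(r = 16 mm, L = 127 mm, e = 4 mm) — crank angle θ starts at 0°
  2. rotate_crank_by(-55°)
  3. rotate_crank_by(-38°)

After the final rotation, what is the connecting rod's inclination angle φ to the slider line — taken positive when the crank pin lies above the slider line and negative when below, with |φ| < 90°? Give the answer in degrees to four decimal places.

set_geometry: r = 16 mm, L = 127 mm, e = 4 mm; θ ← 0°
rotate_crank_by(-55°): θ ← 0° -55° = -55°
rotate_crank_by(-38°): θ ← -55° -38° = -93°
crank pin P = (r cos θ, r sin θ) = (-0.837375, -15.978073)
h = r sin θ − e = -15.978073 − 4 = -19.978073
sin φ = h / L = -19.978073 / 127 = -0.15730766
φ = arcsin(-0.15730766) = -9.050657°

-9.0507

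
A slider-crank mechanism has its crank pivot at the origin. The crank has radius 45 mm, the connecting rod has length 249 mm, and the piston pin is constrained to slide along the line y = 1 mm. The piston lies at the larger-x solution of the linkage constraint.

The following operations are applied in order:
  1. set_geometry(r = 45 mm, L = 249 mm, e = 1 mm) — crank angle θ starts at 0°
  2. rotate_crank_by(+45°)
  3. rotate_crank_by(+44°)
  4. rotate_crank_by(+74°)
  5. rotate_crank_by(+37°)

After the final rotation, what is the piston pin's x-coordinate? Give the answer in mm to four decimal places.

set_geometry: r = 45 mm, L = 249 mm, e = 1 mm; θ ← 0°
rotate_crank_by(+45°): θ ← 0° +45° = 45°
rotate_crank_by(+44°): θ ← 45° +44° = 89°
rotate_crank_by(+74°): θ ← 89° +74° = 163°
rotate_crank_by(+37°): θ ← 163° +37° = 200°
crank pin P = (r cos θ, r sin θ) = (-42.286168, -15.390906)
h = r sin θ − e = -15.390906 − 1 = -16.390906
x = r cos θ + √(L² − h²) = -42.286168 + √(62001.0 − 268.6618) = -42.286168 + 248.459933 = 206.173765

206.1738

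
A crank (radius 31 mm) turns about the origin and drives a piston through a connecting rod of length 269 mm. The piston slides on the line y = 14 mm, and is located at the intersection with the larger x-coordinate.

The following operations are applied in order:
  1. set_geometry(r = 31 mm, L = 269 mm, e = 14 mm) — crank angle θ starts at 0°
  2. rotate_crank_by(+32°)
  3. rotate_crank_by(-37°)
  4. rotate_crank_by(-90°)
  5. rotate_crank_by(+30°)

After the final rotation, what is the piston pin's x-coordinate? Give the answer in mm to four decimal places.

set_geometry: r = 31 mm, L = 269 mm, e = 14 mm; θ ← 0°
rotate_crank_by(+32°): θ ← 0° +32° = 32°
rotate_crank_by(-37°): θ ← 32° -37° = -5°
rotate_crank_by(-90°): θ ← -5° -90° = -95°
rotate_crank_by(+30°): θ ← -95° +30° = -65°
crank pin P = (r cos θ, r sin θ) = (13.101166, -28.095541)
h = r sin θ − e = -28.095541 − 14 = -42.095541
x = r cos θ + √(L² − h²) = 13.101166 + √(72361.0 − 1772.0346) = 13.101166 + 265.685840 = 278.787006

278.7870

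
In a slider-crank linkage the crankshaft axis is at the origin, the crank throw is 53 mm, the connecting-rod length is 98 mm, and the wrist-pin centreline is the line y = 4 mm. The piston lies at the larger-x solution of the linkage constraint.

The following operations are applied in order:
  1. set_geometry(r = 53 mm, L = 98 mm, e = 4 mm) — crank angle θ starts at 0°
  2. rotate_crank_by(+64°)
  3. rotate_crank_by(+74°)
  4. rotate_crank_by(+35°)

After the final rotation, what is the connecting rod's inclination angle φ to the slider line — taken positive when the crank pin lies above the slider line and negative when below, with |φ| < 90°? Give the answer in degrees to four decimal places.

1.4379

set_geometry: r = 53 mm, L = 98 mm, e = 4 mm; θ ← 0°
rotate_crank_by(+64°): θ ← 0° +64° = 64°
rotate_crank_by(+74°): θ ← 64° +74° = 138°
rotate_crank_by(+35°): θ ← 138° +35° = 173°
crank pin P = (r cos θ, r sin θ) = (-52.604946, 6.459075)
h = r sin θ − e = 6.459075 − 4 = 2.459075
sin φ = h / L = 2.459075 / 98 = 0.02509260
φ = arcsin(0.02509260) = 1.437851°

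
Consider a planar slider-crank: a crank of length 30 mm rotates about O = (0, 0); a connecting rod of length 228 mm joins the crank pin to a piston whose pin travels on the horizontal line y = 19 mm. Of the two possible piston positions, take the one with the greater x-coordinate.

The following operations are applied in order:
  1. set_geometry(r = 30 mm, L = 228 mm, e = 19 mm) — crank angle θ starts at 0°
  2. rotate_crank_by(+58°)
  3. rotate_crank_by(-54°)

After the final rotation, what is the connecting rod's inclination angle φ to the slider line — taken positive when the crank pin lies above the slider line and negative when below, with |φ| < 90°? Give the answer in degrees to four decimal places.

-4.2527

set_geometry: r = 30 mm, L = 228 mm, e = 19 mm; θ ← 0°
rotate_crank_by(+58°): θ ← 0° +58° = 58°
rotate_crank_by(-54°): θ ← 58° -54° = 4°
crank pin P = (r cos θ, r sin θ) = (29.926922, 2.092694)
h = r sin θ − e = 2.092694 − 19 = -16.907306
sin φ = h / L = -16.907306 / 228 = -0.07415485
φ = arcsin(-0.07415485) = -4.252664°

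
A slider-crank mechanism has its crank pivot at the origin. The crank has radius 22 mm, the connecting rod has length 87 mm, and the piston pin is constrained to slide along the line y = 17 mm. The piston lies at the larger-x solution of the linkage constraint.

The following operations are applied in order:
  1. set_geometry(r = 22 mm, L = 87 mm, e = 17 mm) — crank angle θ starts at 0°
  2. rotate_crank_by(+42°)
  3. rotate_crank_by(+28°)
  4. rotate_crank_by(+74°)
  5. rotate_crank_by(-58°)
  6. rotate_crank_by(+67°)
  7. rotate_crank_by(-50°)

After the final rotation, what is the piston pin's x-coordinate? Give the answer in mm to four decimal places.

81.9379

set_geometry: r = 22 mm, L = 87 mm, e = 17 mm; θ ← 0°
rotate_crank_by(+42°): θ ← 0° +42° = 42°
rotate_crank_by(+28°): θ ← 42° +28° = 70°
rotate_crank_by(+74°): θ ← 70° +74° = 144°
rotate_crank_by(-58°): θ ← 144° -58° = 86°
rotate_crank_by(+67°): θ ← 86° +67° = 153°
rotate_crank_by(-50°): θ ← 153° -50° = 103°
crank pin P = (r cos θ, r sin θ) = (-4.948923, 21.436141)
h = r sin θ − e = 21.436141 − 17 = 4.436141
x = r cos θ + √(L² − h²) = -4.948923 + √(7569.0 − 19.6794) = -4.948923 + 86.886827 = 81.937903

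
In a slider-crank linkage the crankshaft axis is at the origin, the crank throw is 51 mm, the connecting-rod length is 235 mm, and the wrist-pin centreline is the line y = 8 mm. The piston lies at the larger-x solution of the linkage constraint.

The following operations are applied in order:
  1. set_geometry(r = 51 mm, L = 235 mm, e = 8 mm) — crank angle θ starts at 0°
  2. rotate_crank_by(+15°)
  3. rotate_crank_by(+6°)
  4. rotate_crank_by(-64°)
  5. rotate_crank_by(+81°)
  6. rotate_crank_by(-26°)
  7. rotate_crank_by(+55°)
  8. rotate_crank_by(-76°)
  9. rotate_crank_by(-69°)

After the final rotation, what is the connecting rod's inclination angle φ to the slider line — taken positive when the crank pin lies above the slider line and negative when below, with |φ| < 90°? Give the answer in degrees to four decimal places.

-14.2599

set_geometry: r = 51 mm, L = 235 mm, e = 8 mm; θ ← 0°
rotate_crank_by(+15°): θ ← 0° +15° = 15°
rotate_crank_by(+6°): θ ← 15° +6° = 21°
rotate_crank_by(-64°): θ ← 21° -64° = -43°
rotate_crank_by(+81°): θ ← -43° +81° = 38°
rotate_crank_by(-26°): θ ← 38° -26° = 12°
rotate_crank_by(+55°): θ ← 12° +55° = 67°
rotate_crank_by(-76°): θ ← 67° -76° = -9°
rotate_crank_by(-69°): θ ← -9° -69° = -78°
crank pin P = (r cos θ, r sin θ) = (10.603496, -49.885528)
h = r sin θ − e = -49.885528 − 8 = -57.885528
sin φ = h / L = -57.885528 / 235 = -0.24632139
φ = arcsin(-0.24632139) = -14.259937°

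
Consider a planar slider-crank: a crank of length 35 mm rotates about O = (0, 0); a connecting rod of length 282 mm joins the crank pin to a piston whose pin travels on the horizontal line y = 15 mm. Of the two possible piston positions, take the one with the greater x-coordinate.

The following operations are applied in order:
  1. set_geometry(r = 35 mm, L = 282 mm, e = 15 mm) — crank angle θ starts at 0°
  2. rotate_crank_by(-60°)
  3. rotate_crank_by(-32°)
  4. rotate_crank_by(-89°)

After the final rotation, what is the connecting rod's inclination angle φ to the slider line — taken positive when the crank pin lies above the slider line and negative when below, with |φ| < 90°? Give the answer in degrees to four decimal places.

-2.9248

set_geometry: r = 35 mm, L = 282 mm, e = 15 mm; θ ← 0°
rotate_crank_by(-60°): θ ← 0° -60° = -60°
rotate_crank_by(-32°): θ ← -60° -32° = -92°
rotate_crank_by(-89°): θ ← -92° -89° = -181°
crank pin P = (r cos θ, r sin θ) = (-34.994669, 0.610834)
h = r sin θ − e = 0.610834 − 15 = -14.389166
sin φ = h / L = -14.389166 / 282 = -0.05102541
φ = arcsin(-0.05102541) = -2.924811°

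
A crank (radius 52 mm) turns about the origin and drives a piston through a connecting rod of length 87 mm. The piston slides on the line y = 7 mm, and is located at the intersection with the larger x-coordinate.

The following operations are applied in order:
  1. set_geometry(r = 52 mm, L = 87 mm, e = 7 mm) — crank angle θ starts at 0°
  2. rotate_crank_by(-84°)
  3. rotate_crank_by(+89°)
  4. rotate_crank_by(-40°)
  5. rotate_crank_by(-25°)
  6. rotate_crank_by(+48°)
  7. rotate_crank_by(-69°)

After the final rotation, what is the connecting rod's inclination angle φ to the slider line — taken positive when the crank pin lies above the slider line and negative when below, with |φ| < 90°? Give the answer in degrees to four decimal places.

set_geometry: r = 52 mm, L = 87 mm, e = 7 mm; θ ← 0°
rotate_crank_by(-84°): θ ← 0° -84° = -84°
rotate_crank_by(+89°): θ ← -84° +89° = 5°
rotate_crank_by(-40°): θ ← 5° -40° = -35°
rotate_crank_by(-25°): θ ← -35° -25° = -60°
rotate_crank_by(+48°): θ ← -60° +48° = -12°
rotate_crank_by(-69°): θ ← -12° -69° = -81°
crank pin P = (r cos θ, r sin θ) = (8.134592, -51.359794)
h = r sin θ − e = -51.359794 − 7 = -58.359794
sin φ = h / L = -58.359794 / 87 = -0.67080223
φ = arcsin(-0.67080223) = -42.129011°

-42.1290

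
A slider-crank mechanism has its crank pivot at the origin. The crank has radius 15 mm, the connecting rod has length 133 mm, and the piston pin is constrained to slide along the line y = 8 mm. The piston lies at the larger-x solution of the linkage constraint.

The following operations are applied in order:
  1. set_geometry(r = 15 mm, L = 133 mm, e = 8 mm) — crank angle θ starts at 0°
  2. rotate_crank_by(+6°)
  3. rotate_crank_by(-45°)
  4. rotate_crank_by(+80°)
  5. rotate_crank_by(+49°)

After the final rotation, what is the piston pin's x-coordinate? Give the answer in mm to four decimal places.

set_geometry: r = 15 mm, L = 133 mm, e = 8 mm; θ ← 0°
rotate_crank_by(+6°): θ ← 0° +6° = 6°
rotate_crank_by(-45°): θ ← 6° -45° = -39°
rotate_crank_by(+80°): θ ← -39° +80° = 41°
rotate_crank_by(+49°): θ ← 41° +49° = 90°
crank pin P = (r cos θ, r sin θ) = (0.000000, 15.000000)
h = r sin θ − e = 15.000000 − 8 = 7.000000
x = r cos θ + √(L² − h²) = 0.000000 + √(17689.0 − 49.0000) = 0.000000 + 132.815662 = 132.815662

132.8157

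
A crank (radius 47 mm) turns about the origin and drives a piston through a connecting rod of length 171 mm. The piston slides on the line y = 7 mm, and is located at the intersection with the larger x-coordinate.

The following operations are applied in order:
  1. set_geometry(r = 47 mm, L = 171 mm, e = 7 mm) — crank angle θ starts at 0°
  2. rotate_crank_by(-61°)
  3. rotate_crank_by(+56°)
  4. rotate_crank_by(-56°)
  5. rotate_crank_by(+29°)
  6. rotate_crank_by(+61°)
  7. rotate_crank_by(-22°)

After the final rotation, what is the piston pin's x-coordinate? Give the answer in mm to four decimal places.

217.6449

set_geometry: r = 47 mm, L = 171 mm, e = 7 mm; θ ← 0°
rotate_crank_by(-61°): θ ← 0° -61° = -61°
rotate_crank_by(+56°): θ ← -61° +56° = -5°
rotate_crank_by(-56°): θ ← -5° -56° = -61°
rotate_crank_by(+29°): θ ← -61° +29° = -32°
rotate_crank_by(+61°): θ ← -32° +61° = 29°
rotate_crank_by(-22°): θ ← 29° -22° = 7°
crank pin P = (r cos θ, r sin θ) = (46.649669, 5.727859)
h = r sin θ − e = 5.727859 − 7 = -1.272141
x = r cos θ + √(L² − h²) = 46.649669 + √(29241.0 − 1.6183) = 46.649669 + 170.995268 = 217.644937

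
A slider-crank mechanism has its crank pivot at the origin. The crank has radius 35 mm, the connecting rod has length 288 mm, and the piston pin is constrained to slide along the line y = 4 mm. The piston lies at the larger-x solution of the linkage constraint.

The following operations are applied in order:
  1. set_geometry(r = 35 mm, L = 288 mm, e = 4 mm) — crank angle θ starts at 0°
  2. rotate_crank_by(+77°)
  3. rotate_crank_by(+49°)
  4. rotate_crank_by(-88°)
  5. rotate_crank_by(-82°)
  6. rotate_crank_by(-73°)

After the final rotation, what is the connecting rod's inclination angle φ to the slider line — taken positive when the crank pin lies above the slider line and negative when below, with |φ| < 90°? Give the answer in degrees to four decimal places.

set_geometry: r = 35 mm, L = 288 mm, e = 4 mm; θ ← 0°
rotate_crank_by(+77°): θ ← 0° +77° = 77°
rotate_crank_by(+49°): θ ← 77° +49° = 126°
rotate_crank_by(-88°): θ ← 126° -88° = 38°
rotate_crank_by(-82°): θ ← 38° -82° = -44°
rotate_crank_by(-73°): θ ← -44° -73° = -117°
crank pin P = (r cos θ, r sin θ) = (-15.889667, -31.185228)
h = r sin θ − e = -31.185228 − 4 = -35.185228
sin φ = h / L = -35.185228 / 288 = -0.12217093
φ = arcsin(-0.12217093) = -7.017410°

-7.0174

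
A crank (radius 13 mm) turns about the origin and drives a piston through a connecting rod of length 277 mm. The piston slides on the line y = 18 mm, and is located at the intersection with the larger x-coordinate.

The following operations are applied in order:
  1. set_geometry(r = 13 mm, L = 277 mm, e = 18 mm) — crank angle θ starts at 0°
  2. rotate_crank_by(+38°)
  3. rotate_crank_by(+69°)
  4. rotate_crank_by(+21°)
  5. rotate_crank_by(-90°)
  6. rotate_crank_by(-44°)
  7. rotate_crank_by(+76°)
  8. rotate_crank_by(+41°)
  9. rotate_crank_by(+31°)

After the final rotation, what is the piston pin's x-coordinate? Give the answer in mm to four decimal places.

set_geometry: r = 13 mm, L = 277 mm, e = 18 mm; θ ← 0°
rotate_crank_by(+38°): θ ← 0° +38° = 38°
rotate_crank_by(+69°): θ ← 38° +69° = 107°
rotate_crank_by(+21°): θ ← 107° +21° = 128°
rotate_crank_by(-90°): θ ← 128° -90° = 38°
rotate_crank_by(-44°): θ ← 38° -44° = -6°
rotate_crank_by(+76°): θ ← -6° +76° = 70°
rotate_crank_by(+41°): θ ← 70° +41° = 111°
rotate_crank_by(+31°): θ ← 111° +31° = 142°
crank pin P = (r cos θ, r sin θ) = (-10.244140, 8.003599)
h = r sin θ − e = 8.003599 − 18 = -9.996401
x = r cos θ + √(L² − h²) = -10.244140 + √(76729.0 − 99.9280) = -10.244140 + 276.819566 = 266.575426

266.5754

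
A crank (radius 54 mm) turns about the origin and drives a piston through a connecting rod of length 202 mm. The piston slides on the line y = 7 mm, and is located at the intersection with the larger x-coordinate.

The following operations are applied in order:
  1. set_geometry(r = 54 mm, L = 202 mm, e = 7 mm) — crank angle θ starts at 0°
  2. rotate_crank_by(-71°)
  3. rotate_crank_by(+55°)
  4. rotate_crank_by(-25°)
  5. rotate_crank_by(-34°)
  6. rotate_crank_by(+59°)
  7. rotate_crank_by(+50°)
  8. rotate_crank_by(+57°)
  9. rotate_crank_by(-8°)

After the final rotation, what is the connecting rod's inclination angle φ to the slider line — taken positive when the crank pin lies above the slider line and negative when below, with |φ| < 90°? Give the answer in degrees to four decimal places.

13.3371

set_geometry: r = 54 mm, L = 202 mm, e = 7 mm; θ ← 0°
rotate_crank_by(-71°): θ ← 0° -71° = -71°
rotate_crank_by(+55°): θ ← -71° +55° = -16°
rotate_crank_by(-25°): θ ← -16° -25° = -41°
rotate_crank_by(-34°): θ ← -41° -34° = -75°
rotate_crank_by(+59°): θ ← -75° +59° = -16°
rotate_crank_by(+50°): θ ← -16° +50° = 34°
rotate_crank_by(+57°): θ ← 34° +57° = 91°
rotate_crank_by(-8°): θ ← 91° -8° = 83°
crank pin P = (r cos θ, r sin θ) = (6.580945, 53.597492)
h = r sin θ − e = 53.597492 − 7 = 46.597492
sin φ = h / L = 46.597492 / 202 = 0.23068065
φ = arcsin(0.23068065) = 13.337148°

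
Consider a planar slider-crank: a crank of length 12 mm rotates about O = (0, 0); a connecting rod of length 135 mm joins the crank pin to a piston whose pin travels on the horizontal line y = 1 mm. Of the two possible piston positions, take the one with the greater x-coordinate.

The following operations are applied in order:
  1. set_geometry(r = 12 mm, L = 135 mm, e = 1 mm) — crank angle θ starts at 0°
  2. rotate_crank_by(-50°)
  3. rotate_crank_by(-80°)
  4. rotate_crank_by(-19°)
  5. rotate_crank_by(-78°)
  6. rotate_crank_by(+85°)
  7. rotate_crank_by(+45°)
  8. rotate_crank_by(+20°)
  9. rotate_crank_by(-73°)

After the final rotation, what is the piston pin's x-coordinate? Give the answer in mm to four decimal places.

124.4261

set_geometry: r = 12 mm, L = 135 mm, e = 1 mm; θ ← 0°
rotate_crank_by(-50°): θ ← 0° -50° = -50°
rotate_crank_by(-80°): θ ← -50° -80° = -130°
rotate_crank_by(-19°): θ ← -130° -19° = -149°
rotate_crank_by(-78°): θ ← -149° -78° = -227°
rotate_crank_by(+85°): θ ← -227° +85° = -142°
rotate_crank_by(+45°): θ ← -142° +45° = -97°
rotate_crank_by(+20°): θ ← -97° +20° = -77°
rotate_crank_by(-73°): θ ← -77° -73° = -150°
crank pin P = (r cos θ, r sin θ) = (-10.392305, -6.000000)
h = r sin θ − e = -6.000000 − 1 = -7.000000
x = r cos θ + √(L² − h²) = -10.392305 + √(18225.0 − 49.0000) = -10.392305 + 134.818396 = 124.426092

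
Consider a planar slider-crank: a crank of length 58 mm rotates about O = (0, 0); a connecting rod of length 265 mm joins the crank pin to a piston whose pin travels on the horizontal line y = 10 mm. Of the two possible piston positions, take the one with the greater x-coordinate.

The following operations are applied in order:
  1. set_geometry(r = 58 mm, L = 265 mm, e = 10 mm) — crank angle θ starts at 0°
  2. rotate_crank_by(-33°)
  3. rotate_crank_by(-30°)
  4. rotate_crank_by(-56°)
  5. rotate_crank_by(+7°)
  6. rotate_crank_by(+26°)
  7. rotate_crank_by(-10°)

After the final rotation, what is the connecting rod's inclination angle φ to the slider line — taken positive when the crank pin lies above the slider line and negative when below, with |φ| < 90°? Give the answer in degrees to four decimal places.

-14.7976

set_geometry: r = 58 mm, L = 265 mm, e = 10 mm; θ ← 0°
rotate_crank_by(-33°): θ ← 0° -33° = -33°
rotate_crank_by(-30°): θ ← -33° -30° = -63°
rotate_crank_by(-56°): θ ← -63° -56° = -119°
rotate_crank_by(+7°): θ ← -119° +7° = -112°
rotate_crank_by(+26°): θ ← -112° +26° = -86°
rotate_crank_by(-10°): θ ← -86° -10° = -96°
crank pin P = (r cos θ, r sin θ) = (-6.062651, -57.682270)
h = r sin θ − e = -57.682270 − 10 = -67.682270
sin φ = h / L = -67.682270 / 265 = -0.25540479
φ = arcsin(-0.25540479) = -14.797572°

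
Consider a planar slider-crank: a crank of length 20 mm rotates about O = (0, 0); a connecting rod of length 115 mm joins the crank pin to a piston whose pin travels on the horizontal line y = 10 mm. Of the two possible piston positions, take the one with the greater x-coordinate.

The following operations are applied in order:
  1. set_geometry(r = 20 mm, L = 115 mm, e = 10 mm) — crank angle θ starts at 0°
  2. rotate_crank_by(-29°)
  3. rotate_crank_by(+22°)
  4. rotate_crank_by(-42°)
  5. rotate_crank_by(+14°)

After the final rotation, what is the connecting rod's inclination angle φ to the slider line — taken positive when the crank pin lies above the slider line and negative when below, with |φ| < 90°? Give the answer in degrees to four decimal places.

-10.7608

set_geometry: r = 20 mm, L = 115 mm, e = 10 mm; θ ← 0°
rotate_crank_by(-29°): θ ← 0° -29° = -29°
rotate_crank_by(+22°): θ ← -29° +22° = -7°
rotate_crank_by(-42°): θ ← -7° -42° = -49°
rotate_crank_by(+14°): θ ← -49° +14° = -35°
crank pin P = (r cos θ, r sin θ) = (16.383041, -11.471529)
h = r sin θ − e = -11.471529 − 10 = -21.471529
sin φ = h / L = -21.471529 / 115 = -0.18670895
φ = arcsin(-0.18670895) = -10.760784°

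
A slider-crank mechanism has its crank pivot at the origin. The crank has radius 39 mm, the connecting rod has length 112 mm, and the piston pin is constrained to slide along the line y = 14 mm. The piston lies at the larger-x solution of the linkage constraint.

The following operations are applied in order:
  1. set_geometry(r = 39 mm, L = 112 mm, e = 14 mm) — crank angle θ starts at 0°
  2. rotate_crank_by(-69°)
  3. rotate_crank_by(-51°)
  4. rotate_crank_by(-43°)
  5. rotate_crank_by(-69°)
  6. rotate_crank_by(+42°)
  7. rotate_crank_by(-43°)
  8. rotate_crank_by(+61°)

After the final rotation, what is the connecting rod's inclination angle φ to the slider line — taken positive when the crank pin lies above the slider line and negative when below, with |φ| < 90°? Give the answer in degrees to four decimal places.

-9.9892

set_geometry: r = 39 mm, L = 112 mm, e = 14 mm; θ ← 0°
rotate_crank_by(-69°): θ ← 0° -69° = -69°
rotate_crank_by(-51°): θ ← -69° -51° = -120°
rotate_crank_by(-43°): θ ← -120° -43° = -163°
rotate_crank_by(-69°): θ ← -163° -69° = -232°
rotate_crank_by(+42°): θ ← -232° +42° = -190°
rotate_crank_by(-43°): θ ← -190° -43° = -233°
rotate_crank_by(+61°): θ ← -233° +61° = -172°
crank pin P = (r cos θ, r sin θ) = (-38.620455, -5.427751)
h = r sin θ − e = -5.427751 − 14 = -19.427751
sin φ = h / L = -19.427751 / 112 = -0.17346206
φ = arcsin(-0.17346206) = -9.989172°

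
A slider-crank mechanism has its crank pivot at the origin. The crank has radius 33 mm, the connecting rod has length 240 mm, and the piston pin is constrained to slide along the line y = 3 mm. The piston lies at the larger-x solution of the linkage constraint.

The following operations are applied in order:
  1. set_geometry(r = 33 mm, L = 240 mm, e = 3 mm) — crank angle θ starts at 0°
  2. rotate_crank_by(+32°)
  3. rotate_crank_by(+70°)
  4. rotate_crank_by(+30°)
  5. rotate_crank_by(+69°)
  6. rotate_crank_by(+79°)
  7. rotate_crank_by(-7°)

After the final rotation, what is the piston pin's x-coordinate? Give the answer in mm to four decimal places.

239.0186

set_geometry: r = 33 mm, L = 240 mm, e = 3 mm; θ ← 0°
rotate_crank_by(+32°): θ ← 0° +32° = 32°
rotate_crank_by(+70°): θ ← 32° +70° = 102°
rotate_crank_by(+30°): θ ← 102° +30° = 132°
rotate_crank_by(+69°): θ ← 132° +69° = 201°
rotate_crank_by(+79°): θ ← 201° +79° = 280°
rotate_crank_by(-7°): θ ← 280° -7° = 273°
crank pin P = (r cos θ, r sin θ) = (1.727087, -32.954775)
h = r sin θ − e = -32.954775 − 3 = -35.954775
x = r cos θ + √(L² − h²) = 1.727087 + √(57600.0 − 1292.7458) = 1.727087 + 237.291496 = 239.018583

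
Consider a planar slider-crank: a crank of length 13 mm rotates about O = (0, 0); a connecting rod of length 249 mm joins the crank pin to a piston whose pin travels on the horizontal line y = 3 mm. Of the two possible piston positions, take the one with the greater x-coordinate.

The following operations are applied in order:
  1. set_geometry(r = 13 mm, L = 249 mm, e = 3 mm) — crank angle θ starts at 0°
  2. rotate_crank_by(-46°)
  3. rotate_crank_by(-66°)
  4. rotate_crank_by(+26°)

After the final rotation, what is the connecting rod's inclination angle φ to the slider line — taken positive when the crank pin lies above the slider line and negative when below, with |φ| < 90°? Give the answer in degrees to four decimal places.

set_geometry: r = 13 mm, L = 249 mm, e = 3 mm; θ ← 0°
rotate_crank_by(-46°): θ ← 0° -46° = -46°
rotate_crank_by(-66°): θ ← -46° -66° = -112°
rotate_crank_by(+26°): θ ← -112° +26° = -86°
crank pin P = (r cos θ, r sin θ) = (0.906834, -12.968333)
h = r sin θ − e = -12.968333 − 3 = -15.968333
sin φ = h / L = -15.968333 / 249 = -0.06412985
φ = arcsin(-0.06412985) = -3.676893°

-3.6769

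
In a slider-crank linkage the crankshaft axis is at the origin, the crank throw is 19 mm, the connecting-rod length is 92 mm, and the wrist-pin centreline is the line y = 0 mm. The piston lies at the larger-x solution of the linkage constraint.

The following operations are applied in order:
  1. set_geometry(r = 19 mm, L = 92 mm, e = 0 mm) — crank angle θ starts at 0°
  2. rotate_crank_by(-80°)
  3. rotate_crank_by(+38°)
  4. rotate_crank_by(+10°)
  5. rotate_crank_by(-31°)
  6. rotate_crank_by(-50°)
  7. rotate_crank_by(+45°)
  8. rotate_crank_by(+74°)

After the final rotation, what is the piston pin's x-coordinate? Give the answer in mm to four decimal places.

set_geometry: r = 19 mm, L = 92 mm, e = 0 mm; θ ← 0°
rotate_crank_by(-80°): θ ← 0° -80° = -80°
rotate_crank_by(+38°): θ ← -80° +38° = -42°
rotate_crank_by(+10°): θ ← -42° +10° = -32°
rotate_crank_by(-31°): θ ← -32° -31° = -63°
rotate_crank_by(-50°): θ ← -63° -50° = -113°
rotate_crank_by(+45°): θ ← -113° +45° = -68°
rotate_crank_by(+74°): θ ← -68° +74° = 6°
crank pin P = (r cos θ, r sin θ) = (18.895916, 1.986041)
h = r sin θ − e = 1.986041 − 0 = 1.986041
x = r cos θ + √(L² − h²) = 18.895916 + √(8464.0 − 3.9444) = 18.895916 + 91.978561 = 110.874477

110.8745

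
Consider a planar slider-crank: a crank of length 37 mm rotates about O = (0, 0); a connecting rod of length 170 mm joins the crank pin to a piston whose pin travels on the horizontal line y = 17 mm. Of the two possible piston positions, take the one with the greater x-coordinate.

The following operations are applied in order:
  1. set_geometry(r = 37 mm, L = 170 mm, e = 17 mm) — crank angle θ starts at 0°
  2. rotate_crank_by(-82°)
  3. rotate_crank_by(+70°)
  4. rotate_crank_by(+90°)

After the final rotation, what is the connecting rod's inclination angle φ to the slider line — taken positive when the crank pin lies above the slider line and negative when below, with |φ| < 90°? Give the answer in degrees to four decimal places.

set_geometry: r = 37 mm, L = 170 mm, e = 17 mm; θ ← 0°
rotate_crank_by(-82°): θ ← 0° -82° = -82°
rotate_crank_by(+70°): θ ← -82° +70° = -12°
rotate_crank_by(+90°): θ ← -12° +90° = 78°
crank pin P = (r cos θ, r sin θ) = (7.692733, 36.191461)
h = r sin θ − e = 36.191461 − 17 = 19.191461
sin φ = h / L = 19.191461 / 170 = 0.11289095
φ = arcsin(0.11289095) = 6.481993°

6.4820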